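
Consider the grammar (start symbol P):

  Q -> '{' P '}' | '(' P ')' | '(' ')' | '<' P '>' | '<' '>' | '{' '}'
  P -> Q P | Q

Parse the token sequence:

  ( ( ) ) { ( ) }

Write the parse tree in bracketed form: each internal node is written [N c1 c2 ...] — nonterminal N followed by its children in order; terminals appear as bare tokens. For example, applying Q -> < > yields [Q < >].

P
Q P
( P ) P
( Q ) P
( ( ) ) P
( ( ) ) Q
( ( ) ) { P }
( ( ) ) { Q }
( ( ) ) { ( ) }

[P [Q ( [P [Q ( )]] )] [P [Q { [P [Q ( )]] }]]]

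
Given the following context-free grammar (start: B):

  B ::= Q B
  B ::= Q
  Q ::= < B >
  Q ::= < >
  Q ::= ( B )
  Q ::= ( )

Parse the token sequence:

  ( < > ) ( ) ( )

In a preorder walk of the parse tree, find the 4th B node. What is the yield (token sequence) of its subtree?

[B [Q ( [B [Q < >]] )] [B [Q ( )] [B [Q ( )]]]]

( )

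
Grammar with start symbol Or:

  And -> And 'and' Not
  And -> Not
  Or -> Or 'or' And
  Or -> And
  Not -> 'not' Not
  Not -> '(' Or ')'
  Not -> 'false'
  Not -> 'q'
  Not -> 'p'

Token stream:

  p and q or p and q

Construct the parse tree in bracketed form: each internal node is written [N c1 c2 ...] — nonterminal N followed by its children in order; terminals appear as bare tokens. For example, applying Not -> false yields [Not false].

Or
Or or And
And or And
And and Not or And
Not and Not or And
p and Not or And
p and q or And
p and q or And and Not
p and q or Not and Not
p and q or p and Not
p and q or p and q

[Or [Or [And [And [Not p]] and [Not q]]] or [And [And [Not p]] and [Not q]]]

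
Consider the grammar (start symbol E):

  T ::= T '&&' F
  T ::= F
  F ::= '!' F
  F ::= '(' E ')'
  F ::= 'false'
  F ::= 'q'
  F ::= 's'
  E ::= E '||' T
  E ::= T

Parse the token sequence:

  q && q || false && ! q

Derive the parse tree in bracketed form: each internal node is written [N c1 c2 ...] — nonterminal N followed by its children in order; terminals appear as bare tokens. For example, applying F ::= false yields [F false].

E
E || T
T || T
T && F || T
F && F || T
q && F || T
q && q || T
q && q || T && F
q && q || F && F
q && q || false && F
q && q || false && ! F
q && q || false && ! q

[E [E [T [T [F q]] && [F q]]] || [T [T [F false]] && [F ! [F q]]]]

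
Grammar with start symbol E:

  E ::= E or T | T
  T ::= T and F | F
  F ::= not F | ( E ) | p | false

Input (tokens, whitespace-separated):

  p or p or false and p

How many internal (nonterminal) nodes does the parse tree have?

11

[E [E [E [T [F p]]] or [T [F p]]] or [T [T [F false]] and [F p]]]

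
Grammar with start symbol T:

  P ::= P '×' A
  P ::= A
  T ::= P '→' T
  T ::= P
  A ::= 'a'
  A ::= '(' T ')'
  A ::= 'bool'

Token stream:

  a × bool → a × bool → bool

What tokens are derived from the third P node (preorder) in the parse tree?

[T [P [P [A a]] × [A bool]] → [T [P [P [A a]] × [A bool]] → [T [P [A bool]]]]]

a × bool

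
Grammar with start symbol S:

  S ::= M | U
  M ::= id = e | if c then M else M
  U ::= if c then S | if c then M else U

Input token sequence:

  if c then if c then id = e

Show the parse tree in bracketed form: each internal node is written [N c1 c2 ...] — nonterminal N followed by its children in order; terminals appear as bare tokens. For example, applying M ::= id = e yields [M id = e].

[S [U if c then [S [U if c then [S [M id = e]]]]]]

S
U
if c then S
if c then U
if c then if c then S
if c then if c then M
if c then if c then id = e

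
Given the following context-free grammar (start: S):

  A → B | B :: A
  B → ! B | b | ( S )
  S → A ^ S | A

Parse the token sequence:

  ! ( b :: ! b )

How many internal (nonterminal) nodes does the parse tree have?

[S [A [B ! [B ( [S [A [B b] :: [A [B ! [B b]]]]] )]]]]

10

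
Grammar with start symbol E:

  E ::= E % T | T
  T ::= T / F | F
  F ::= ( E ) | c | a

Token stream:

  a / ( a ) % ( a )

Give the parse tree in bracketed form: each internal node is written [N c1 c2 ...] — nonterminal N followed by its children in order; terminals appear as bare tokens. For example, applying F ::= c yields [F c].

[E [E [T [T [F a]] / [F ( [E [T [F a]]] )]]] % [T [F ( [E [T [F a]]] )]]]

E
E % T
T % T
T / F % T
F / F % T
a / F % T
a / ( E ) % T
a / ( T ) % T
a / ( F ) % T
a / ( a ) % T
a / ( a ) % F
a / ( a ) % ( E )
a / ( a ) % ( T )
a / ( a ) % ( F )
a / ( a ) % ( a )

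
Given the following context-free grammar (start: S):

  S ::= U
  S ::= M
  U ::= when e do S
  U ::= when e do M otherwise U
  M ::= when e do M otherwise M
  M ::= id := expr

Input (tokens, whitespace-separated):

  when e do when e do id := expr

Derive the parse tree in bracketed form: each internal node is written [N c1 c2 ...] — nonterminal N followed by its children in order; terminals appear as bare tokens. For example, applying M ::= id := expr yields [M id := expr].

[S [U when e do [S [U when e do [S [M id := expr]]]]]]

S
U
when e do S
when e do U
when e do when e do S
when e do when e do M
when e do when e do id := expr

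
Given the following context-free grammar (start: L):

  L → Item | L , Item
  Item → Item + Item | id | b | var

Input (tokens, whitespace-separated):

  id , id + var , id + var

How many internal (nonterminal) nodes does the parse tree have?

10

[L [L [L [Item id]] , [Item [Item id] + [Item var]]] , [Item [Item id] + [Item var]]]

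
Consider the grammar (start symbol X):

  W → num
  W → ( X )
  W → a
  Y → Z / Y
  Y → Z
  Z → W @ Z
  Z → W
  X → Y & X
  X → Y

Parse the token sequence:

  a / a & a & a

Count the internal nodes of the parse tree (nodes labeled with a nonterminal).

[X [Y [Z [W a]] / [Y [Z [W a]]]] & [X [Y [Z [W a]]] & [X [Y [Z [W a]]]]]]

15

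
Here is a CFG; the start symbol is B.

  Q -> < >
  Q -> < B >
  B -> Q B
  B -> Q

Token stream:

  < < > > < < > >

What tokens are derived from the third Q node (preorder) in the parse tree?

< < > >

[B [Q < [B [Q < >]] >] [B [Q < [B [Q < >]] >]]]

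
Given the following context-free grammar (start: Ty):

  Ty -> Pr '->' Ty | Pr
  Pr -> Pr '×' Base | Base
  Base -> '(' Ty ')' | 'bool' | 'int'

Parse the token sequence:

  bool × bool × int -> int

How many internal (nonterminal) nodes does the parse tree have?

10

[Ty [Pr [Pr [Pr [Base bool]] × [Base bool]] × [Base int]] -> [Ty [Pr [Base int]]]]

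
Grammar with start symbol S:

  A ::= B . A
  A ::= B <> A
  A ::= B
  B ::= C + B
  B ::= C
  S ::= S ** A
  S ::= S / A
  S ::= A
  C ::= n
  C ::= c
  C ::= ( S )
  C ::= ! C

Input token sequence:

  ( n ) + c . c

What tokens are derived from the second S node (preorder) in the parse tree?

n

[S [A [B [C ( [S [A [B [C n]]]] )] + [B [C c]]] . [A [B [C c]]]]]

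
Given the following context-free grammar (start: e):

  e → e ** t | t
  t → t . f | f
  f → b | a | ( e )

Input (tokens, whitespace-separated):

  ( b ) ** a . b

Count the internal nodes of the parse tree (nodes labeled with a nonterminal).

11

[e [e [t [f ( [e [t [f b]]] )]]] ** [t [t [f a]] . [f b]]]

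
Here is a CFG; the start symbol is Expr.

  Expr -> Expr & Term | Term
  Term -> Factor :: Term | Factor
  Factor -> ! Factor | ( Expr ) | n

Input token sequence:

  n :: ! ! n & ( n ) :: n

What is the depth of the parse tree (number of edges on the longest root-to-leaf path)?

[Expr [Expr [Term [Factor n] :: [Term [Factor ! [Factor ! [Factor n]]]]]] & [Term [Factor ( [Expr [Term [Factor n]]] )] :: [Term [Factor n]]]]

7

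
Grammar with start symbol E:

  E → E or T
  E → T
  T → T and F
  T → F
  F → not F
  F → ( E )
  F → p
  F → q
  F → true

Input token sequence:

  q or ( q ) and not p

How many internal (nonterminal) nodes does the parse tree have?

12

[E [E [T [F q]]] or [T [T [F ( [E [T [F q]]] )]] and [F not [F p]]]]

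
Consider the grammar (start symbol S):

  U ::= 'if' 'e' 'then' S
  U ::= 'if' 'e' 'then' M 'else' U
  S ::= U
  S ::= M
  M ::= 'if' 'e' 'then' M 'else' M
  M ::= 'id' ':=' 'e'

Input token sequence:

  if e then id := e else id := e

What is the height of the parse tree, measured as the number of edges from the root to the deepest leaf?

[S [M if e then [M id := e] else [M id := e]]]

3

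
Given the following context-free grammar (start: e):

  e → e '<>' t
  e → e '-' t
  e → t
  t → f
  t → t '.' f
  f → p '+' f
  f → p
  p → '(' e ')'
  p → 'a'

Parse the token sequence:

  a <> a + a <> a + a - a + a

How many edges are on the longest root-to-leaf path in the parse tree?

[e [e [e [e [t [f [p a]]]] <> [t [f [p a] + [f [p a]]]]] <> [t [f [p a] + [f [p a]]]]] - [t [f [p a] + [f [p a]]]]]

7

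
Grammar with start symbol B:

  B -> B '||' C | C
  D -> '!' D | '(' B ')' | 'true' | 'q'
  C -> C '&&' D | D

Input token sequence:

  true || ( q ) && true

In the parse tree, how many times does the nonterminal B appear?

[B [B [C [D true]]] || [C [C [D ( [B [C [D q]]] )]] && [D true]]]

3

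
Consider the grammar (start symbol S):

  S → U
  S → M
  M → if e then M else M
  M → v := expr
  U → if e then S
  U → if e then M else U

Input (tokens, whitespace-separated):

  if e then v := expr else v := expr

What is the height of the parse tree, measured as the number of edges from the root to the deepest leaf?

3

[S [M if e then [M v := expr] else [M v := expr]]]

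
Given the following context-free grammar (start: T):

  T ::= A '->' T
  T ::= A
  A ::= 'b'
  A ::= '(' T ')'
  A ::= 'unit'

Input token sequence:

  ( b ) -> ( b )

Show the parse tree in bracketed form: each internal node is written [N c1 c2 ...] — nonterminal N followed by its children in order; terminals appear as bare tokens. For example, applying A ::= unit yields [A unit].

[T [A ( [T [A b]] )] -> [T [A ( [T [A b]] )]]]

T
A -> T
( T ) -> T
( A ) -> T
( b ) -> T
( b ) -> A
( b ) -> ( T )
( b ) -> ( A )
( b ) -> ( b )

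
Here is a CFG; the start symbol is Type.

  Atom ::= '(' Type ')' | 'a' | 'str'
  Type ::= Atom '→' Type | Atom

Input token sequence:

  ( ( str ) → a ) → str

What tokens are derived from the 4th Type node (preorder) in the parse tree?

[Type [Atom ( [Type [Atom ( [Type [Atom str]] )] → [Type [Atom a]]] )] → [Type [Atom str]]]

a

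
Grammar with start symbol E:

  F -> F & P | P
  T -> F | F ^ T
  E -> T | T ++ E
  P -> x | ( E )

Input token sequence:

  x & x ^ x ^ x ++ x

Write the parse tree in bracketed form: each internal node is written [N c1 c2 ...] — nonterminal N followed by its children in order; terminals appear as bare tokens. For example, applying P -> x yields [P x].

E
T ++ E
F ^ T ++ E
F & P ^ T ++ E
P & P ^ T ++ E
x & P ^ T ++ E
x & x ^ T ++ E
x & x ^ F ^ T ++ E
x & x ^ P ^ T ++ E
x & x ^ x ^ T ++ E
x & x ^ x ^ F ++ E
x & x ^ x ^ P ++ E
x & x ^ x ^ x ++ E
x & x ^ x ^ x ++ T
x & x ^ x ^ x ++ F
x & x ^ x ^ x ++ P
x & x ^ x ^ x ++ x

[E [T [F [F [P x]] & [P x]] ^ [T [F [P x]] ^ [T [F [P x]]]]] ++ [E [T [F [P x]]]]]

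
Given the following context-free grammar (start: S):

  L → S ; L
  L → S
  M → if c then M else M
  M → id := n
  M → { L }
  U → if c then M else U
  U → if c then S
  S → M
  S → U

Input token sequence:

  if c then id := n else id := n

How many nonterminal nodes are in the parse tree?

[S [M if c then [M id := n] else [M id := n]]]

4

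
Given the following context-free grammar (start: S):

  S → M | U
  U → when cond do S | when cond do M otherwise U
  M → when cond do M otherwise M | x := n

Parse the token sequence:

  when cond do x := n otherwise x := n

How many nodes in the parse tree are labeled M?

3

[S [M when cond do [M x := n] otherwise [M x := n]]]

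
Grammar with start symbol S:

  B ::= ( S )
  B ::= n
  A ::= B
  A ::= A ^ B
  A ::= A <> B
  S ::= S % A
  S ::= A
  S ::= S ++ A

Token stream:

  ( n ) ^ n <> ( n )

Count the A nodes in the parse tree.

5

[S [A [A [A [B ( [S [A [B n]]] )]] ^ [B n]] <> [B ( [S [A [B n]]] )]]]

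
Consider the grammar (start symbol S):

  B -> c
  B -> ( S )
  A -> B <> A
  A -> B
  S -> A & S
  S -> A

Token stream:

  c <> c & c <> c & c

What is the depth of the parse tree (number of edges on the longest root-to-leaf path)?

[S [A [B c] <> [A [B c]]] & [S [A [B c] <> [A [B c]]] & [S [A [B c]]]]]

5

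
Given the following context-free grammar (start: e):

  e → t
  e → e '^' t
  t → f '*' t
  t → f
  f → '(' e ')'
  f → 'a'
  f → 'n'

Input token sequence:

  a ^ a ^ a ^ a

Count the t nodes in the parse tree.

[e [e [e [e [t [f a]]] ^ [t [f a]]] ^ [t [f a]]] ^ [t [f a]]]

4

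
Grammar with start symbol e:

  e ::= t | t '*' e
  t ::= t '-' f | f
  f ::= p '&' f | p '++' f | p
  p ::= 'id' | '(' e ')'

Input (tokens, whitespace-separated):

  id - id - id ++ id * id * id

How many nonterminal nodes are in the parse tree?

[e [t [t [t [f [p id]]] - [f [p id]]] - [f [p id] ++ [f [p id]]]] * [e [t [f [p id]]] * [e [t [f [p id]]]]]]

20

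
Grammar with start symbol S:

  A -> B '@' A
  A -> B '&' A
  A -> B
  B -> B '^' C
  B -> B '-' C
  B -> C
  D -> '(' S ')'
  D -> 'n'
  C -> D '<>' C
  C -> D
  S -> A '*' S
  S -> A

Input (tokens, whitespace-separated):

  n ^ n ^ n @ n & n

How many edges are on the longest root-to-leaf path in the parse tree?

[S [A [B [B [B [C [D n]]] ^ [C [D n]]] ^ [C [D n]]] @ [A [B [C [D n]]] & [A [B [C [D n]]]]]]]

7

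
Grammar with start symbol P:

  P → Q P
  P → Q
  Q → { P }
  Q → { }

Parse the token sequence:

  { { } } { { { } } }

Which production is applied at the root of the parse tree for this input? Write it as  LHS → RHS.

[P [Q { [P [Q { }]] }] [P [Q { [P [Q { [P [Q { }]] }]] }]]]

P → Q P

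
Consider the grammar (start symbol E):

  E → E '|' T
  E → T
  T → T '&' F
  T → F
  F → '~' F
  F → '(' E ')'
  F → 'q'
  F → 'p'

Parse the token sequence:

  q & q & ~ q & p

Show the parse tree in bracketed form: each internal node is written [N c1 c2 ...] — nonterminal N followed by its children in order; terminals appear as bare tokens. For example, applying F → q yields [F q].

E
T
T & F
T & F & F
T & F & F & F
F & F & F & F
q & F & F & F
q & q & F & F
q & q & ~ F & F
q & q & ~ q & F
q & q & ~ q & p

[E [T [T [T [T [F q]] & [F q]] & [F ~ [F q]]] & [F p]]]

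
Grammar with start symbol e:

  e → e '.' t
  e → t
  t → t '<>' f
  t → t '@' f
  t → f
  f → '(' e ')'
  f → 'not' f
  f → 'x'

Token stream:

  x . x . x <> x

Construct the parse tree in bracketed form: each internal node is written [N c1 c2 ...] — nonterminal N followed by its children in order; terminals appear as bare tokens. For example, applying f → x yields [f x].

[e [e [e [t [f x]]] . [t [f x]]] . [t [t [f x]] <> [f x]]]

e
e . t
e . t . t
t . t . t
f . t . t
x . t . t
x . f . t
x . x . t
x . x . t <> f
x . x . f <> f
x . x . x <> f
x . x . x <> x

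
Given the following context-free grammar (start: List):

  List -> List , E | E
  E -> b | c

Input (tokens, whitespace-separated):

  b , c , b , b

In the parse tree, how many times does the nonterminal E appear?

[List [List [List [List [E b]] , [E c]] , [E b]] , [E b]]

4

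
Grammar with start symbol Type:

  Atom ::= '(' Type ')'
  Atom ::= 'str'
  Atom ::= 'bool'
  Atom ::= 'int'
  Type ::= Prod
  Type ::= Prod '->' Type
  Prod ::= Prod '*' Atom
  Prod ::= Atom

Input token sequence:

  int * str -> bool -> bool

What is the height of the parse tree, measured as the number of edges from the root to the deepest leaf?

5

[Type [Prod [Prod [Atom int]] * [Atom str]] -> [Type [Prod [Atom bool]] -> [Type [Prod [Atom bool]]]]]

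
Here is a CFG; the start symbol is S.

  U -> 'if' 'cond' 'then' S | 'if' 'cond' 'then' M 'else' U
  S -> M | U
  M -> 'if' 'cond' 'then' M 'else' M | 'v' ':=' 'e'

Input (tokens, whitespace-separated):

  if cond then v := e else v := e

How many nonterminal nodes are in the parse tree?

[S [M if cond then [M v := e] else [M v := e]]]

4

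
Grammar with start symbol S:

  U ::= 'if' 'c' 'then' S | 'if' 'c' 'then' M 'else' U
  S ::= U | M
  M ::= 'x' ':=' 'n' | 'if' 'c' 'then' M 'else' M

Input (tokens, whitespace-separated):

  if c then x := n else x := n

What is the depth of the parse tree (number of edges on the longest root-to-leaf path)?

3

[S [M if c then [M x := n] else [M x := n]]]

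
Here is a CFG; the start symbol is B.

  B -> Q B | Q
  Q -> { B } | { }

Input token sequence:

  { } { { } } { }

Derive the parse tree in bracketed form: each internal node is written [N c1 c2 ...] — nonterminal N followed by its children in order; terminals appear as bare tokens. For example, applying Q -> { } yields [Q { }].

[B [Q { }] [B [Q { [B [Q { }]] }] [B [Q { }]]]]

B
Q B
{ } B
{ } Q B
{ } { B } B
{ } { Q } B
{ } { { } } B
{ } { { } } Q
{ } { { } } { }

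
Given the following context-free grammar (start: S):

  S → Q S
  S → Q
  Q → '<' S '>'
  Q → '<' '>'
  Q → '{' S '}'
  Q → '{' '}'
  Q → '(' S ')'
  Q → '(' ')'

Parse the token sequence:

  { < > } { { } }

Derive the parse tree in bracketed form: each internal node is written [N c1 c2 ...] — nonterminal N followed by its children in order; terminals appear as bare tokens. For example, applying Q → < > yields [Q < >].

S
Q S
{ S } S
{ Q } S
{ < > } S
{ < > } Q
{ < > } { S }
{ < > } { Q }
{ < > } { { } }

[S [Q { [S [Q < >]] }] [S [Q { [S [Q { }]] }]]]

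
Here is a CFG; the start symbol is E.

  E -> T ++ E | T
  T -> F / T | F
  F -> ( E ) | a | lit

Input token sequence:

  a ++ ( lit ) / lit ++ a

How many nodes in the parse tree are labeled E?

[E [T [F a]] ++ [E [T [F ( [E [T [F lit]]] )] / [T [F lit]]] ++ [E [T [F a]]]]]

4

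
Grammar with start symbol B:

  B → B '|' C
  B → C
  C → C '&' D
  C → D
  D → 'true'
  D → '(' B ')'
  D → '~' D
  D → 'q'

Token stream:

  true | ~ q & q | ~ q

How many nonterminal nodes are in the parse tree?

13

[B [B [B [C [D true]]] | [C [C [D ~ [D q]]] & [D q]]] | [C [D ~ [D q]]]]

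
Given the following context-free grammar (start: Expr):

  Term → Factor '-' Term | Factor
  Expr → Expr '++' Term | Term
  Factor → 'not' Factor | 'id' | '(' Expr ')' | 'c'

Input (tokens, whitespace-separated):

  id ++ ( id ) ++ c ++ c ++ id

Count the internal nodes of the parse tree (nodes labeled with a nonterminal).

[Expr [Expr [Expr [Expr [Expr [Term [Factor id]]] ++ [Term [Factor ( [Expr [Term [Factor id]]] )]]] ++ [Term [Factor c]]] ++ [Term [Factor c]]] ++ [Term [Factor id]]]

18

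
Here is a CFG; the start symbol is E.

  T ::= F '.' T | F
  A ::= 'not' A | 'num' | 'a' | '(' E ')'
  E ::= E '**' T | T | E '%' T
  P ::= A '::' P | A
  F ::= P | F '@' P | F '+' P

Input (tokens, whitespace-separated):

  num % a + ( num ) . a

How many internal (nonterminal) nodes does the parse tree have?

[E [E [T [F [P [A num]]]]] % [T [F [F [P [A a]]] + [P [A ( [E [T [F [P [A num]]]]] )]]] . [T [F [P [A a]]]]]]

22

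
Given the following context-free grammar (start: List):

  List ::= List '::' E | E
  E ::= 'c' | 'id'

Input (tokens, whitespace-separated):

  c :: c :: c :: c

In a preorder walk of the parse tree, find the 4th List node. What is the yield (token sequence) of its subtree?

c

[List [List [List [List [E c]] :: [E c]] :: [E c]] :: [E c]]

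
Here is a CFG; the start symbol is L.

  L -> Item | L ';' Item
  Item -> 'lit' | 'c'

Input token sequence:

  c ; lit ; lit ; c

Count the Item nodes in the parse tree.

[L [L [L [L [Item c]] ; [Item lit]] ; [Item lit]] ; [Item c]]

4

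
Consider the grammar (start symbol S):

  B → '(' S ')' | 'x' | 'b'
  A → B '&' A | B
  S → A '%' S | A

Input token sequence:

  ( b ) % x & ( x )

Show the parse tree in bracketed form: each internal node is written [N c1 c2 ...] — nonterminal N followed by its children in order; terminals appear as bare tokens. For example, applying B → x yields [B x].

S
A % S
B % S
( S ) % S
( A ) % S
( B ) % S
( b ) % S
( b ) % A
( b ) % B & A
( b ) % x & A
( b ) % x & B
( b ) % x & ( S )
( b ) % x & ( A )
( b ) % x & ( B )
( b ) % x & ( x )

[S [A [B ( [S [A [B b]]] )]] % [S [A [B x] & [A [B ( [S [A [B x]]] )]]]]]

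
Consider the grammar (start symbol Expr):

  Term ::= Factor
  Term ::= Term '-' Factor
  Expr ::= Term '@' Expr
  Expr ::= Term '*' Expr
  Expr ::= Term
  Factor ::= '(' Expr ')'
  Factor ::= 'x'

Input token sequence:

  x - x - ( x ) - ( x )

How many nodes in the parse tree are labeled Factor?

[Expr [Term [Term [Term [Term [Factor x]] - [Factor x]] - [Factor ( [Expr [Term [Factor x]]] )]] - [Factor ( [Expr [Term [Factor x]]] )]]]

6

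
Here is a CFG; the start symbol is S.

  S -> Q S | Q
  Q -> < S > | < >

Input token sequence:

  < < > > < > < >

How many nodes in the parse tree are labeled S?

[S [Q < [S [Q < >]] >] [S [Q < >] [S [Q < >]]]]

4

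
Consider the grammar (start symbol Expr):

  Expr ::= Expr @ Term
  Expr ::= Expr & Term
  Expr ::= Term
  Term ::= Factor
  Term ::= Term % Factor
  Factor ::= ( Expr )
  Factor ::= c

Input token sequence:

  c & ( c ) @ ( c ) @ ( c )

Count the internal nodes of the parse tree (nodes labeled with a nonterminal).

[Expr [Expr [Expr [Expr [Term [Factor c]]] & [Term [Factor ( [Expr [Term [Factor c]]] )]]] @ [Term [Factor ( [Expr [Term [Factor c]]] )]]] @ [Term [Factor ( [Expr [Term [Factor c]]] )]]]

21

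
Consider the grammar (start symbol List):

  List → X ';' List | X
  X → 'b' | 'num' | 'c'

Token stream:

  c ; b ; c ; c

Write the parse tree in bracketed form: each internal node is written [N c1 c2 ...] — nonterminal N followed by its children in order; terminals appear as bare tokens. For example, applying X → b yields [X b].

[List [X c] ; [List [X b] ; [List [X c] ; [List [X c]]]]]

List
X ; List
c ; List
c ; X ; List
c ; b ; List
c ; b ; X ; List
c ; b ; c ; List
c ; b ; c ; X
c ; b ; c ; c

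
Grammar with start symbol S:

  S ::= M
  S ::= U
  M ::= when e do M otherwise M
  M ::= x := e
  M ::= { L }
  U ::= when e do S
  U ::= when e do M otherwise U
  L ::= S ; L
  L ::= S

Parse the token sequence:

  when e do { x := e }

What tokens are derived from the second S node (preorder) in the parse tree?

{ x := e }

[S [U when e do [S [M { [L [S [M x := e]]] }]]]]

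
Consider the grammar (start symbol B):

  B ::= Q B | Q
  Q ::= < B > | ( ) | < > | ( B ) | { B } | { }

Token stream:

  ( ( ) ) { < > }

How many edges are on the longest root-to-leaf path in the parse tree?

5

[B [Q ( [B [Q ( )]] )] [B [Q { [B [Q < >]] }]]]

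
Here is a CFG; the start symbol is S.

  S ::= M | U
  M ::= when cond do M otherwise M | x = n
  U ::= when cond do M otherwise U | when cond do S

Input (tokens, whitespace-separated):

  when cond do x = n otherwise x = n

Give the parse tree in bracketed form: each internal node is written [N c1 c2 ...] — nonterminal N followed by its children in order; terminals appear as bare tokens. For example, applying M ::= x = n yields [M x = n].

[S [M when cond do [M x = n] otherwise [M x = n]]]

S
M
when cond do M otherwise M
when cond do x = n otherwise M
when cond do x = n otherwise x = n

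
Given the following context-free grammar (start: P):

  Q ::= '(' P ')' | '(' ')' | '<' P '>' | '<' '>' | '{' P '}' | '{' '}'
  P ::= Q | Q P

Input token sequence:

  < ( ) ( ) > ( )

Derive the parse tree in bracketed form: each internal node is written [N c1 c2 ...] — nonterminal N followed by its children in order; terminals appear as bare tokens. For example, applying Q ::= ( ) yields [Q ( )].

[P [Q < [P [Q ( )] [P [Q ( )]]] >] [P [Q ( )]]]

P
Q P
< P > P
< Q P > P
< ( ) P > P
< ( ) Q > P
< ( ) ( ) > P
< ( ) ( ) > Q
< ( ) ( ) > ( )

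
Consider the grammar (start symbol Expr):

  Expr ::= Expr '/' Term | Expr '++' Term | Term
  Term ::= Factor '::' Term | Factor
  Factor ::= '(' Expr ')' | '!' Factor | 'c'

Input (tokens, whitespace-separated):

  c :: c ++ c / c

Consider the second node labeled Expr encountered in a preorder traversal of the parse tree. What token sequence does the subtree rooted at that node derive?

[Expr [Expr [Expr [Term [Factor c] :: [Term [Factor c]]]] ++ [Term [Factor c]]] / [Term [Factor c]]]

c :: c ++ c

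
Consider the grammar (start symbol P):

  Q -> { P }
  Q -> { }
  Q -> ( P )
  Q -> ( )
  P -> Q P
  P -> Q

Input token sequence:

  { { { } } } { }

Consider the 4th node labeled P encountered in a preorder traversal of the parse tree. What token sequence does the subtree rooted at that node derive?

[P [Q { [P [Q { [P [Q { }]] }]] }] [P [Q { }]]]

{ }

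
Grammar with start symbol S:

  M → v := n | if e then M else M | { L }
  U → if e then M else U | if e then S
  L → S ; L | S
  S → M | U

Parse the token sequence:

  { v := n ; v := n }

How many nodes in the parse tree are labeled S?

[S [M { [L [S [M v := n]] ; [L [S [M v := n]]]] }]]

3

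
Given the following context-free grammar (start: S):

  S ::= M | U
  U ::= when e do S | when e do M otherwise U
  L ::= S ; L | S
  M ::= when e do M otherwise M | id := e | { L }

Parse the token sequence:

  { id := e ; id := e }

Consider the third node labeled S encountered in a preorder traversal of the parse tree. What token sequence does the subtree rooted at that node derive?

id := e

[S [M { [L [S [M id := e]] ; [L [S [M id := e]]]] }]]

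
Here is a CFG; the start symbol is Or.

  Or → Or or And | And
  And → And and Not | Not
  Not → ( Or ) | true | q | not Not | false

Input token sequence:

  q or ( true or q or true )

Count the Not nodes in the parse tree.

5

[Or [Or [And [Not q]]] or [And [Not ( [Or [Or [Or [And [Not true]]] or [And [Not q]]] or [And [Not true]]] )]]]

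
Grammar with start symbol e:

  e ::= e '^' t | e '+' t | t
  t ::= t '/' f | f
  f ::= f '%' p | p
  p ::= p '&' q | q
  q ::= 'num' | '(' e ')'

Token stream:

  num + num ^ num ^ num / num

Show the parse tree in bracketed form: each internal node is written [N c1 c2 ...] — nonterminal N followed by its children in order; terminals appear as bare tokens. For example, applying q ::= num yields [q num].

[e [e [e [e [t [f [p [q num]]]]] + [t [f [p [q num]]]]] ^ [t [f [p [q num]]]]] ^ [t [t [f [p [q num]]]] / [f [p [q num]]]]]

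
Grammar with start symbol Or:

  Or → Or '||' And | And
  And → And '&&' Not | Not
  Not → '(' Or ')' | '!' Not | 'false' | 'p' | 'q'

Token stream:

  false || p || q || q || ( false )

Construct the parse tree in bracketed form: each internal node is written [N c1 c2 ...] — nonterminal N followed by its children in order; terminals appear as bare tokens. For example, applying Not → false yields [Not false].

[Or [Or [Or [Or [Or [And [Not false]]] || [And [Not p]]] || [And [Not q]]] || [And [Not q]]] || [And [Not ( [Or [And [Not false]]] )]]]

Or
Or || And
Or || And || And
Or || And || And || And
Or || And || And || And || And
And || And || And || And || And
Not || And || And || And || And
false || And || And || And || And
false || Not || And || And || And
false || p || And || And || And
false || p || Not || And || And
false || p || q || And || And
false || p || q || Not || And
false || p || q || q || And
false || p || q || q || Not
false || p || q || q || ( Or )
false || p || q || q || ( And )
false || p || q || q || ( Not )
false || p || q || q || ( false )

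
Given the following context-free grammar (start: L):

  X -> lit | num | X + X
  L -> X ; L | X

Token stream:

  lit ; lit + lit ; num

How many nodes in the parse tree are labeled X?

[L [X lit] ; [L [X [X lit] + [X lit]] ; [L [X num]]]]

5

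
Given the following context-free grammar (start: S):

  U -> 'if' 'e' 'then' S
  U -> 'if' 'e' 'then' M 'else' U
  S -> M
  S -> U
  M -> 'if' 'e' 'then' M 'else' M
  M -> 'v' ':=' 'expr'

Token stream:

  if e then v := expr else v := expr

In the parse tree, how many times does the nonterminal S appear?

[S [M if e then [M v := expr] else [M v := expr]]]

1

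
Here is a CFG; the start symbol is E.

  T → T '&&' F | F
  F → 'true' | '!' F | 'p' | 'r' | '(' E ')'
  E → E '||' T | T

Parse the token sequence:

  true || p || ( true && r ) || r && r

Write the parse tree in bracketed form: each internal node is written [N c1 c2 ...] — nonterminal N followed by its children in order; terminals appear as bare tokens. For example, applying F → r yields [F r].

E
E || T
E || T || T
E || T || T || T
T || T || T || T
F || T || T || T
true || T || T || T
true || F || T || T
true || p || T || T
true || p || F || T
true || p || ( E ) || T
true || p || ( T ) || T
true || p || ( T && F ) || T
true || p || ( F && F ) || T
true || p || ( true && F ) || T
true || p || ( true && r ) || T
true || p || ( true && r ) || T && F
true || p || ( true && r ) || F && F
true || p || ( true && r ) || r && F
true || p || ( true && r ) || r && r

[E [E [E [E [T [F true]]] || [T [F p]]] || [T [F ( [E [T [T [F true]] && [F r]]] )]]] || [T [T [F r]] && [F r]]]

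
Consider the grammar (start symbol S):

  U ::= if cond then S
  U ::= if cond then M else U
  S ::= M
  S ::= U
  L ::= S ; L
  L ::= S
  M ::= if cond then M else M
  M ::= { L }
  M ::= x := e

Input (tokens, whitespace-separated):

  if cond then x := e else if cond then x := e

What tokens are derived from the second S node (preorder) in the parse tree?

x := e

[S [U if cond then [M x := e] else [U if cond then [S [M x := e]]]]]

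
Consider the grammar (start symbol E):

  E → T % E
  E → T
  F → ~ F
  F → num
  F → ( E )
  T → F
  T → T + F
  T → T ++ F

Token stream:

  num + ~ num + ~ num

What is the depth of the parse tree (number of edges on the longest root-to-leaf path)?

[E [T [T [T [F num]] + [F ~ [F num]]] + [F ~ [F num]]]]

5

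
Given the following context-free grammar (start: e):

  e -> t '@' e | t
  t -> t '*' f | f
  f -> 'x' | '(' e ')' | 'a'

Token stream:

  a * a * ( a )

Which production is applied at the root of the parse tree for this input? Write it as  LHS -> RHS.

[e [t [t [t [f a]] * [f a]] * [f ( [e [t [f a]]] )]]]

e -> t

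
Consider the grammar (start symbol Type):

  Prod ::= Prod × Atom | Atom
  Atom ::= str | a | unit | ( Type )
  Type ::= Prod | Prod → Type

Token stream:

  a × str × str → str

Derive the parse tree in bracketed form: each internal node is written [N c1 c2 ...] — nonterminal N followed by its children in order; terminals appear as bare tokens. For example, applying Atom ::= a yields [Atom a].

Type
Prod → Type
Prod × Atom → Type
Prod × Atom × Atom → Type
Atom × Atom × Atom → Type
a × Atom × Atom → Type
a × str × Atom → Type
a × str × str → Type
a × str × str → Prod
a × str × str → Atom
a × str × str → str

[Type [Prod [Prod [Prod [Atom a]] × [Atom str]] × [Atom str]] → [Type [Prod [Atom str]]]]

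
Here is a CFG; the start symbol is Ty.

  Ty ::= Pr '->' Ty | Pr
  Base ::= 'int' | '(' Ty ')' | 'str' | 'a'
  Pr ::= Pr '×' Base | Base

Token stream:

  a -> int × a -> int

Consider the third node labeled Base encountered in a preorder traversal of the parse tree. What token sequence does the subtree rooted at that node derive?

a

[Ty [Pr [Base a]] -> [Ty [Pr [Pr [Base int]] × [Base a]] -> [Ty [Pr [Base int]]]]]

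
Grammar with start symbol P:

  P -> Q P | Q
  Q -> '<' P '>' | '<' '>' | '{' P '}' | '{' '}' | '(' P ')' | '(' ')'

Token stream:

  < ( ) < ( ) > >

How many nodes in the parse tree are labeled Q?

[P [Q < [P [Q ( )] [P [Q < [P [Q ( )]] >]]] >]]

4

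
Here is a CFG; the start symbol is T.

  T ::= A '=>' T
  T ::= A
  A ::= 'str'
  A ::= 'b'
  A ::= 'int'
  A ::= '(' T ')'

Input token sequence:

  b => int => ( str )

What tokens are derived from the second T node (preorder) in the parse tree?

[T [A b] => [T [A int] => [T [A ( [T [A str]] )]]]]

int => ( str )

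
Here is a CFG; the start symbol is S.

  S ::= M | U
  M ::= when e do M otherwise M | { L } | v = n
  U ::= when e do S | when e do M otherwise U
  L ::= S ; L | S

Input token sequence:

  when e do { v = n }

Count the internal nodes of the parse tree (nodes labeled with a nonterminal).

7

[S [U when e do [S [M { [L [S [M v = n]]] }]]]]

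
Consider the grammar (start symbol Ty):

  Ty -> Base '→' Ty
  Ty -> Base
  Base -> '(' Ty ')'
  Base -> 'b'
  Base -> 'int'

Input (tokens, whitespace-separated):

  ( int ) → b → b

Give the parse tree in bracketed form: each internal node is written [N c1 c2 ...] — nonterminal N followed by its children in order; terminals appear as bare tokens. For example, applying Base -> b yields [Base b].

Ty
Base → Ty
( Ty ) → Ty
( Base ) → Ty
( int ) → Ty
( int ) → Base → Ty
( int ) → b → Ty
( int ) → b → Base
( int ) → b → b

[Ty [Base ( [Ty [Base int]] )] → [Ty [Base b] → [Ty [Base b]]]]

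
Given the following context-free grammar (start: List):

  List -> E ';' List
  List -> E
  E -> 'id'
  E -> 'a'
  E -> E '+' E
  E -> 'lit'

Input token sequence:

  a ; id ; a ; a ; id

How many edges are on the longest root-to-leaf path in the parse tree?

6

[List [E a] ; [List [E id] ; [List [E a] ; [List [E a] ; [List [E id]]]]]]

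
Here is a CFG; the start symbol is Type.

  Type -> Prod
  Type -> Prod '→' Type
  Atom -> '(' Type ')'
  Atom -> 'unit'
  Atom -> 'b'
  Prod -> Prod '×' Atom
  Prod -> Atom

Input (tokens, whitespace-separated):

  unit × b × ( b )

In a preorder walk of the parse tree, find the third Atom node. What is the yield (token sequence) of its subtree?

[Type [Prod [Prod [Prod [Atom unit]] × [Atom b]] × [Atom ( [Type [Prod [Atom b]]] )]]]

( b )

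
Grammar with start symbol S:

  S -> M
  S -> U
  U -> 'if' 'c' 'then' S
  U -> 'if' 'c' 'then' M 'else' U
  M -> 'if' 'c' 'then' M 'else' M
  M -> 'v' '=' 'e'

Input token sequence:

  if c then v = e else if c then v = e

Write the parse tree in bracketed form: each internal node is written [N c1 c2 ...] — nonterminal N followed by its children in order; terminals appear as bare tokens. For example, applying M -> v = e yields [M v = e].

[S [U if c then [M v = e] else [U if c then [S [M v = e]]]]]

S
U
if c then M else U
if c then v = e else U
if c then v = e else if c then S
if c then v = e else if c then M
if c then v = e else if c then v = e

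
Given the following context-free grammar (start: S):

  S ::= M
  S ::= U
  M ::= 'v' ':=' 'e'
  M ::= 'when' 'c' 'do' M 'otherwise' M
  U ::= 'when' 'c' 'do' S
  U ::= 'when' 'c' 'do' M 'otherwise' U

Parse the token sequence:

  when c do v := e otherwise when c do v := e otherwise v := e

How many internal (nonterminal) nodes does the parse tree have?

[S [M when c do [M v := e] otherwise [M when c do [M v := e] otherwise [M v := e]]]]

6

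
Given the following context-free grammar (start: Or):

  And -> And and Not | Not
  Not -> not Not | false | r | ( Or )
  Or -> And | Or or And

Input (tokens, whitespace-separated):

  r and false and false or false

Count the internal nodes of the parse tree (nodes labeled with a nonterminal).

[Or [Or [And [And [And [Not r]] and [Not false]] and [Not false]]] or [And [Not false]]]

10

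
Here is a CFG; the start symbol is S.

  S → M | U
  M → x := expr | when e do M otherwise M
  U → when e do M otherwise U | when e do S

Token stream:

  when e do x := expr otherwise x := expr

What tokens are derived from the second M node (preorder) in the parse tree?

x := expr

[S [M when e do [M x := expr] otherwise [M x := expr]]]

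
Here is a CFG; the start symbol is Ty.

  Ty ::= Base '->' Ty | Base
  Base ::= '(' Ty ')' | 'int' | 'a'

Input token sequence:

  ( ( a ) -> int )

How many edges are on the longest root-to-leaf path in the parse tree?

[Ty [Base ( [Ty [Base ( [Ty [Base a]] )] -> [Ty [Base int]]] )]]

6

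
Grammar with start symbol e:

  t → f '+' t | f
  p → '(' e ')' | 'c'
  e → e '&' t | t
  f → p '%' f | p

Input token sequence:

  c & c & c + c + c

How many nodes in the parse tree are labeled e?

[e [e [e [t [f [p c]]]] & [t [f [p c]]]] & [t [f [p c]] + [t [f [p c]] + [t [f [p c]]]]]]

3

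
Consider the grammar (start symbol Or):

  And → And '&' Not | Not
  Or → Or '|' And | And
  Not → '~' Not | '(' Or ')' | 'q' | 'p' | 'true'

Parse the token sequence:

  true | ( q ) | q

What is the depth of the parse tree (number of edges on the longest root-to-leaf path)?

[Or [Or [Or [And [Not true]]] | [And [Not ( [Or [And [Not q]]] )]]] | [And [Not q]]]

7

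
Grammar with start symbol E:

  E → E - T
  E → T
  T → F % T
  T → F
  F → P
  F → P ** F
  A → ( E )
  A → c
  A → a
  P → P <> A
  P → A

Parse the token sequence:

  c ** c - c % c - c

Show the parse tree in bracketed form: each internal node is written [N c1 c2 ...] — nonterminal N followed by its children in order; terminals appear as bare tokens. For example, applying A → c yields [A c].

E
E - T
E - T - T
T - T - T
F - T - T
P ** F - T - T
A ** F - T - T
c ** F - T - T
c ** P - T - T
c ** A - T - T
c ** c - T - T
c ** c - F % T - T
c ** c - P % T - T
c ** c - A % T - T
c ** c - c % T - T
c ** c - c % F - T
c ** c - c % P - T
c ** c - c % A - T
c ** c - c % c - T
c ** c - c % c - F
c ** c - c % c - P
c ** c - c % c - A
c ** c - c % c - c

[E [E [E [T [F [P [A c]] ** [F [P [A c]]]]]] - [T [F [P [A c]]] % [T [F [P [A c]]]]]] - [T [F [P [A c]]]]]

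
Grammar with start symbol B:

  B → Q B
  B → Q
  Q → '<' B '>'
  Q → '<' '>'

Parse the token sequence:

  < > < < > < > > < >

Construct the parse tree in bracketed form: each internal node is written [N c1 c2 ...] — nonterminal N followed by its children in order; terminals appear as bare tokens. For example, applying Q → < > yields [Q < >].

[B [Q < >] [B [Q < [B [Q < >] [B [Q < >]]] >] [B [Q < >]]]]

B
Q B
< > B
< > Q B
< > < B > B
< > < Q B > B
< > < < > B > B
< > < < > Q > B
< > < < > < > > B
< > < < > < > > Q
< > < < > < > > < >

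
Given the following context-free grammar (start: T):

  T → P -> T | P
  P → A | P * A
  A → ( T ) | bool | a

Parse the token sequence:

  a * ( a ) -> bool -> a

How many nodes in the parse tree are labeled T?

4

[T [P [P [A a]] * [A ( [T [P [A a]]] )]] -> [T [P [A bool]] -> [T [P [A a]]]]]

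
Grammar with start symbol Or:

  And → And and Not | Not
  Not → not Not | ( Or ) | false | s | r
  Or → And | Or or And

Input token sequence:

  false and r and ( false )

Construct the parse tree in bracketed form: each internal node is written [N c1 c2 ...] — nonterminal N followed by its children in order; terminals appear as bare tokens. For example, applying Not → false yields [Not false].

Or
And
And and Not
And and Not and Not
Not and Not and Not
false and Not and Not
false and r and Not
false and r and ( Or )
false and r and ( And )
false and r and ( Not )
false and r and ( false )

[Or [And [And [And [Not false]] and [Not r]] and [Not ( [Or [And [Not false]]] )]]]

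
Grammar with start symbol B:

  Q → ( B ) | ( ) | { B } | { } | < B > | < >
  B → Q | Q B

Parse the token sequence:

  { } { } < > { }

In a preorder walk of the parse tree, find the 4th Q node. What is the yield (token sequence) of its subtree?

{ }

[B [Q { }] [B [Q { }] [B [Q < >] [B [Q { }]]]]]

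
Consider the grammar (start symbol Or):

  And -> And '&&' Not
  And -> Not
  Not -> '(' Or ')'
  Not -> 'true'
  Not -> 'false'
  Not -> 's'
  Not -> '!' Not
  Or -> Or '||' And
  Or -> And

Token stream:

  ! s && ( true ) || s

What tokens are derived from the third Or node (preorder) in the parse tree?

[Or [Or [And [And [Not ! [Not s]]] && [Not ( [Or [And [Not true]]] )]]] || [And [Not s]]]

true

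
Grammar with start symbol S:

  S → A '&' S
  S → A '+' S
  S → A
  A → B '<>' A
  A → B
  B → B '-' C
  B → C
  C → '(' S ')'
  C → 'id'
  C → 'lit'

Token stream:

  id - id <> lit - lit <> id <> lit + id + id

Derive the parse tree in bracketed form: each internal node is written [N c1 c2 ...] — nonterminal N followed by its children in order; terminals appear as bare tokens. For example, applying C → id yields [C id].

[S [A [B [B [C id]] - [C id]] <> [A [B [B [C lit]] - [C lit]] <> [A [B [C id]] <> [A [B [C lit]]]]]] + [S [A [B [C id]]] + [S [A [B [C id]]]]]]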